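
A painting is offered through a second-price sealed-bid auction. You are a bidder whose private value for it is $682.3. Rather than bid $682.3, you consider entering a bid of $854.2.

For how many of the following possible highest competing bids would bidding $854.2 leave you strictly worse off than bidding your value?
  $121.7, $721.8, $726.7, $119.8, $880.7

2

The deviation hurts exactly when the highest competing bid lies strictly between $682.3 and $854.2 — overbidding then wins at a price above your value.
$121.7: below both → same outcome either way.
$721.8: inside the interval → strictly worse (loss $39.5).
$726.7: inside the interval → strictly worse (loss $44.4).
$119.8: below both → same outcome either way.
$880.7: above both → same outcome either way.
Count: 2.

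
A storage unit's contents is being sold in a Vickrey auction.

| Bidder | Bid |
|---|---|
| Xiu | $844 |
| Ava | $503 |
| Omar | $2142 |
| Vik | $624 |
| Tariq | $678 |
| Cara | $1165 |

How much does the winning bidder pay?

$1165

Highest bid: Omar at $2142, so Omar wins.
Second-highest bid: Cara at $1165 — that is the price the winner pays.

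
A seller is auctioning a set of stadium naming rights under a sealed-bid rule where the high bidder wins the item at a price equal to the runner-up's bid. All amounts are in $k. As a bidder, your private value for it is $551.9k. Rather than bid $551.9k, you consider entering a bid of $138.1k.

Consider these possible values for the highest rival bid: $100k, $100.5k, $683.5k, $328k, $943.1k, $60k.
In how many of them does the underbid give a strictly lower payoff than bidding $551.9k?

The deviation hurts exactly when the highest competing bid lies strictly between $138.1k and $551.9k — underbidding then forfeits a profitable win.
$100k: below both → same outcome either way.
$100.5k: below both → same outcome either way.
$683.5k: above both → same outcome either way.
$328k: inside the interval → strictly worse (loss $223.9k).
$943.1k: above both → same outcome either way.
$60k: below both → same outcome either way.
Count: 1.

1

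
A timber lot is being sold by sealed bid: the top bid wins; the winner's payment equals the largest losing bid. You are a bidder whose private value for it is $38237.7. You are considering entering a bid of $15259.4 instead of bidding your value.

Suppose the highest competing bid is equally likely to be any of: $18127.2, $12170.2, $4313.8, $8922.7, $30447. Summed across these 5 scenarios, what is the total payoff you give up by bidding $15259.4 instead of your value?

The deviation costs you only when the competing bid falls strictly between $15259.4 and $38237.7; elsewhere both bids give the same outcome.
$18127.2: truthful payoff $20110.5, deviation payoff $0 → loss $20110.5.
$12170.2: outcomes coincide → loss $0.
$4313.8: outcomes coincide → loss $0.
$8922.7: outcomes coincide → loss $0.
$30447: truthful payoff $7790.7, deviation payoff $0 → loss $7790.7.
Total loss = $20110.5 + $7790.7 = $27901.2.

$27901.2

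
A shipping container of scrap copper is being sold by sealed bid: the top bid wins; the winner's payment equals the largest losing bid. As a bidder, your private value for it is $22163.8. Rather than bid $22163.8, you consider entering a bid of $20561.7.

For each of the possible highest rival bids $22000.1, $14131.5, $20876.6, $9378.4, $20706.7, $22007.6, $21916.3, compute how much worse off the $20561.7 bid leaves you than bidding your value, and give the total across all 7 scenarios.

$3311.7

The deviation costs you only when the competing bid falls strictly between $20561.7 and $22163.8; elsewhere both bids give the same outcome.
$22000.1: truthful payoff $163.7, deviation payoff $0 → loss $163.7.
$14131.5: outcomes coincide → loss $0.
$20876.6: truthful payoff $1287.2, deviation payoff $0 → loss $1287.2.
$9378.4: outcomes coincide → loss $0.
$20706.7: truthful payoff $1457.1, deviation payoff $0 → loss $1457.1.
$22007.6: truthful payoff $156.2, deviation payoff $0 → loss $156.2.
$21916.3: truthful payoff $247.5, deviation payoff $0 → loss $247.5.
Total loss = $163.7 + $1287.2 + $1457.1 + $156.2 + $247.5 = $3311.7.
In a second-price auction your bid sets only whether you win, not what you pay, so bidding your true value is weakly dominant.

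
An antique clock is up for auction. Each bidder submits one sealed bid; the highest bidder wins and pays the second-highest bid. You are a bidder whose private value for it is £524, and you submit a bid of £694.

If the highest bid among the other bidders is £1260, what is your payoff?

£0

Your bid £694 is below the highest competing bid £1260, so you lose.
A losing bidder pays nothing and receives nothing: payoff = £0.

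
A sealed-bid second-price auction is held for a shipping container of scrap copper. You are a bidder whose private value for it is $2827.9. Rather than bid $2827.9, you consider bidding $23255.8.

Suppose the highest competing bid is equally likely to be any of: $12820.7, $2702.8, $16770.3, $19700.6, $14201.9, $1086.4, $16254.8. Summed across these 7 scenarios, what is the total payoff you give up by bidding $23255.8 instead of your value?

$65608.8

The deviation costs you only when the competing bid falls strictly between $2827.9 and $23255.8; elsewhere both bids give the same outcome.
$12820.7: truthful payoff $0, deviation payoff −$9992.8 → loss $9992.8.
$2702.8: outcomes coincide → loss $0.
$16770.3: truthful payoff $0, deviation payoff −$13942.4 → loss $13942.4.
$19700.6: truthful payoff $0, deviation payoff −$16872.7 → loss $16872.7.
$14201.9: truthful payoff $0, deviation payoff −$11374 → loss $11374.
$1086.4: outcomes coincide → loss $0.
$16254.8: truthful payoff $0, deviation payoff −$13426.9 → loss $13426.9.
Total loss = $9992.8 + $13942.4 + $16872.7 + $11374 + $13426.9 = $65608.8.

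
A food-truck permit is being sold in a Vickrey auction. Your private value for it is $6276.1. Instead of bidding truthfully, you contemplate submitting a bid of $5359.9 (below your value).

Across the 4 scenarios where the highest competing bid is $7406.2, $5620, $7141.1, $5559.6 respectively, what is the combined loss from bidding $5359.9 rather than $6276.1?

$1372.6

The deviation costs you only when the competing bid falls strictly between $5359.9 and $6276.1; elsewhere both bids give the same outcome.
$7406.2: outcomes coincide → loss $0.
$5620: truthful payoff $656.1, deviation payoff $0 → loss $656.1.
$7141.1: outcomes coincide → loss $0.
$5559.6: truthful payoff $716.5, deviation payoff $0 → loss $716.5.
Total loss = $656.1 + $716.5 = $1372.6.
Because the price is fixed by the runner-up's bid, deviating from your value can only change a good outcome into a bad one — never the reverse.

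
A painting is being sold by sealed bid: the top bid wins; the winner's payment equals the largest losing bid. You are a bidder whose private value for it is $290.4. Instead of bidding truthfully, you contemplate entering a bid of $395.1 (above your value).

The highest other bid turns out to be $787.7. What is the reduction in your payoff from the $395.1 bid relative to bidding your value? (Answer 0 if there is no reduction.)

$0

Bidding your value $290.4: you lose (since $290.4 < $787.7). Payoff $0.
Bidding $395.1: you lose. Payoff $0.
Difference = $0 − $0 = $0; both bids lead to the same outcome because the competing bid is above both your value and your alternative bid.
Truthful bidding weakly dominates here: raising your bid can only win items priced above your value, and lowering it can only forfeit items priced below.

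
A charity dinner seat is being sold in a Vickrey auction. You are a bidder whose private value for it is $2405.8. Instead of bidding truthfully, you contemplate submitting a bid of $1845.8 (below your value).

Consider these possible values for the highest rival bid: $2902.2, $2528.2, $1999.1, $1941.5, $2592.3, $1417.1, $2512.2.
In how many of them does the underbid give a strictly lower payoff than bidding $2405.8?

The deviation hurts exactly when the highest competing bid lies strictly between $1845.8 and $2405.8 — underbidding then forfeits a profitable win.
$2902.2: above both → same outcome either way.
$2528.2: above both → same outcome either way.
$1999.1: inside the interval → strictly worse (loss $406.7).
$1941.5: inside the interval → strictly worse (loss $464.3).
$2592.3: above both → same outcome either way.
$1417.1: below both → same outcome either way.
$2512.2: above both → same outcome either way.
Count: 2.

2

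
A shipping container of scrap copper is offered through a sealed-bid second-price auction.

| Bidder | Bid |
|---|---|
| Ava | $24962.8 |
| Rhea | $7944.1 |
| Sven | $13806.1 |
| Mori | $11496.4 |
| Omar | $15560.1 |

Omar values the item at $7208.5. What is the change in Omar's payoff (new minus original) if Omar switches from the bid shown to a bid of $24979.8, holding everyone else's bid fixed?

The highest bid among the other bidders is $24962.8; Omar's bid doesn't change that.
Original bid $15560.1: Omar is not highest (top rival bid is $24962.8); payoff $0.
Alternative bid $24979.8: Omar is highest, pays the top rival bid $24962.8; payoff $7208.5 − $24962.8 = −$17754.3.
Change in payoff = −$17754.3 − ($0) = −$17754.3.

−$17754.3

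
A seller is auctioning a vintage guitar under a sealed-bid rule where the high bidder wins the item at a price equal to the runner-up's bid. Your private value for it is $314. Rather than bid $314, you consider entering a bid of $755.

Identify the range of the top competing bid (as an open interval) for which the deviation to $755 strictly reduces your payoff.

If the competing bid is below $314, both bids win at the same price — no difference.
If it is above $755, both bids lose — no difference.
If it lies strictly between $314 and $755, bidding your value loses (payoff 0) while bidding $755 wins at a price above your value (payoff negative).
So the deviation strictly hurts on the open interval ($314, $755).

($314, $755)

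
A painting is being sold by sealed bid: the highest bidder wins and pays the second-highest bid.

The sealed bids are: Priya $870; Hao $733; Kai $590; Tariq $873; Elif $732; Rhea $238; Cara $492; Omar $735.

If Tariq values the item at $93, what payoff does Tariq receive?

Highest bid: Tariq at $873, so Tariq wins.
Second-highest bid: Priya at $870 — that is the price the winner pays.
Tariq's payoff = value − price = $93 − $870 = −$777.

−$777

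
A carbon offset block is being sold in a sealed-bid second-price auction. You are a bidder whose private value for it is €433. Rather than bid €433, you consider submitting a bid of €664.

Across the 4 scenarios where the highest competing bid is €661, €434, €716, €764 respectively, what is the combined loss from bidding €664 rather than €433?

€229

The deviation costs you only when the competing bid falls strictly between €433 and €664; elsewhere both bids give the same outcome.
€661: truthful payoff €0, deviation payoff −€228 → loss €228.
€434: truthful payoff €0, deviation payoff −€1 → loss €1.
€716: outcomes coincide → loss €0.
€764: outcomes coincide → loss €0.
Total loss = €228 + €1 = €229.
In a second-price auction your bid sets only whether you win, not what you pay, so bidding your true value is weakly dominant.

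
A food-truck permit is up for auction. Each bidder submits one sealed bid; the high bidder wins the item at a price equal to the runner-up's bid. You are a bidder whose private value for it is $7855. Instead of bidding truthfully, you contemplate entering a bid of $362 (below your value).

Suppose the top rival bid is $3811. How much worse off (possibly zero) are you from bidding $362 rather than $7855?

Bidding your value $7855: you win (since $7855 > $3811) and pay $3811. Payoff $4044.
Bidding $362: you lose. Payoff $0.
The competing bid $3811 lies between your shaded bid and your value, so underbidding forfeits an item you could have won at a profitable price.
Loss from deviating = $4044 − ($0) = $4044.

$4044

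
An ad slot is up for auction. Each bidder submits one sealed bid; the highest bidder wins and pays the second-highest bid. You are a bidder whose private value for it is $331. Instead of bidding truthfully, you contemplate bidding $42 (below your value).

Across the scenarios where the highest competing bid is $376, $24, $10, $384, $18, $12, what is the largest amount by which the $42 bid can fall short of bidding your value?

$0

$376: same outcome either way → loss $0.
$24: same outcome either way → loss $0.
$10: same outcome either way → loss $0.
$384: same outcome either way → loss $0.
$18: same outcome either way → loss $0.
$12: same outcome either way → loss $0.
Maximum loss: $0.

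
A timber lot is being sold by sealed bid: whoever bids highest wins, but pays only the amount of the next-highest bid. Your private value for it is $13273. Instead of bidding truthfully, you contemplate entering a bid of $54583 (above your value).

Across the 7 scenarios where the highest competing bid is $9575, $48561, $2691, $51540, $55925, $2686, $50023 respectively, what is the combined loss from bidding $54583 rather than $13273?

The deviation costs you only when the competing bid falls strictly between $13273 and $54583; elsewhere both bids give the same outcome.
$9575: outcomes coincide → loss $0.
$48561: truthful payoff $0, deviation payoff −$35288 → loss $35288.
$2691: outcomes coincide → loss $0.
$51540: truthful payoff $0, deviation payoff −$38267 → loss $38267.
$55925: outcomes coincide → loss $0.
$2686: outcomes coincide → loss $0.
$50023: truthful payoff $0, deviation payoff −$36750 → loss $36750.
Total loss = $35288 + $38267 + $36750 = $110305.
In a second-price auction your bid sets only whether you win, not what you pay, so bidding your true value is weakly dominant.

$110305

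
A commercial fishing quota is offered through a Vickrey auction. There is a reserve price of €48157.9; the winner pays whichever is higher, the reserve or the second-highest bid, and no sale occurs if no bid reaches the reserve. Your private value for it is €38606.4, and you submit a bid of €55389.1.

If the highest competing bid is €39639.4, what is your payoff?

Your bid €55389.1 is the highest and exceeds the reserve.
Price = max(second-highest bid, reserve) = max(€39639.4, €48157.9) = €48157.9.
Payoff = €38606.4 − €48157.9 = −€9551.5.

−€9551.5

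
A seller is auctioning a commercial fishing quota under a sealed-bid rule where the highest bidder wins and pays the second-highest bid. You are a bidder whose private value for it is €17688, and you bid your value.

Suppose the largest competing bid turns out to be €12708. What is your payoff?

Your bid €17688 exceeds the highest competing bid €12708, so you win.
In a second-price auction the winner pays the second-highest bid, €12708.
Payoff = value − price = €17688 − €12708 = €4980.

€4980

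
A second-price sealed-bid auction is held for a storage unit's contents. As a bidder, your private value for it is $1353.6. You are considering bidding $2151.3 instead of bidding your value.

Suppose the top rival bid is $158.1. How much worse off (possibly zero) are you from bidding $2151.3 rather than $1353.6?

Bidding your value $1353.6: you win (since $1353.6 > $158.1) and pay $158.1. Payoff $1195.5.
Bidding $2151.3: you win and pay $158.1. Payoff $1353.6 − $158.1 = $1195.5.
Difference = $1195.5 − $1195.5 = $0; both bids lead to the same outcome because the competing bid is below both your value and your alternative bid.

$0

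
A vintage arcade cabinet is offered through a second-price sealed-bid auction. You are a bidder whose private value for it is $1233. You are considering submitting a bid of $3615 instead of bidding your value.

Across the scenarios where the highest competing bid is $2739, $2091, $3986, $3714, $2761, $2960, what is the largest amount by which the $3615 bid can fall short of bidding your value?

$1727

$2739: truthful gives $0, deviation gives −$1506 → loss $1506.
$2091: truthful gives $0, deviation gives −$858 → loss $858.
$3986: same outcome either way → loss $0.
$3714: same outcome either way → loss $0.
$2761: truthful gives $0, deviation gives −$1528 → loss $1528.
$2960: truthful gives $0, deviation gives −$1727 → loss $1727.
Maximum loss: $1727.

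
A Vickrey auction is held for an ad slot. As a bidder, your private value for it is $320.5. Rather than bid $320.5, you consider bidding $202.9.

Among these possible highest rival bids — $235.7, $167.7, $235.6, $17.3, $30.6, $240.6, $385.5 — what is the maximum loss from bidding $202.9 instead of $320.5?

$235.7: truthful gives $84.8, deviation gives $0 → loss $84.8.
$167.7: same outcome either way → loss $0.
$235.6: truthful gives $84.9, deviation gives $0 → loss $84.9.
$17.3: same outcome either way → loss $0.
$30.6: same outcome either way → loss $0.
$240.6: truthful gives $79.9, deviation gives $0 → loss $79.9.
$385.5: same outcome either way → loss $0.
Maximum loss: $84.9.

$84.9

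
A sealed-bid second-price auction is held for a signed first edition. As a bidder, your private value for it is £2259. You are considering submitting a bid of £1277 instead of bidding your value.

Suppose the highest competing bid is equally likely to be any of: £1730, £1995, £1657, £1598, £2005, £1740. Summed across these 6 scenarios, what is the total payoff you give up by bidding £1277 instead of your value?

The deviation costs you only when the competing bid falls strictly between £1277 and £2259; elsewhere both bids give the same outcome.
£1730: truthful payoff £529, deviation payoff £0 → loss £529.
£1995: truthful payoff £264, deviation payoff £0 → loss £264.
£1657: truthful payoff £602, deviation payoff £0 → loss £602.
£1598: truthful payoff £661, deviation payoff £0 → loss £661.
£2005: truthful payoff £254, deviation payoff £0 → loss £254.
£1740: truthful payoff £519, deviation payoff £0 → loss £519.
Total loss = £529 + £264 + £602 + £661 + £254 + £519 = £2829.

£2829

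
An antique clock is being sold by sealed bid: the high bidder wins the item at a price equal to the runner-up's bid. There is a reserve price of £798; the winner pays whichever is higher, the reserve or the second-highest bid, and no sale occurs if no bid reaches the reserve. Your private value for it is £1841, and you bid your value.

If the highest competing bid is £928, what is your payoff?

Your bid £1841 is the highest and exceeds the reserve.
Price = max(second-highest bid, reserve) = max(£928, £798) = £928.
Payoff = £1841 − £928 = £913.

£913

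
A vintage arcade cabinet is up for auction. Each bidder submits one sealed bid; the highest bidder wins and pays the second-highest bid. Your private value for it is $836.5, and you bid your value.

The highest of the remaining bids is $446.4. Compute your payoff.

Your bid $836.5 exceeds the highest competing bid $446.4, so you win.
In a second-price auction the winner pays the second-highest bid, $446.4.
Payoff = value − price = $836.5 − $446.4 = $390.1.

$390.1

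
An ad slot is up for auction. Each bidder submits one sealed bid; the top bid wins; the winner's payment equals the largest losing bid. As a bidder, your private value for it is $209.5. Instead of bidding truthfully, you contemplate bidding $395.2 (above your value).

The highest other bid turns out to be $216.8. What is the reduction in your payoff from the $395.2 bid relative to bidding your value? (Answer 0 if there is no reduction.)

$7.3

Bidding your value $209.5: you lose (since $209.5 < $216.8). Payoff $0.
Bidding $395.2: you win and pay $216.8. Payoff $209.5 − $216.8 = −$7.3.
The competing bid $216.8 lies between your value and your inflated bid, so overbidding wins an item priced above your value.
Loss from deviating = $0 − (−$7.3) = $7.3.
Because the price is fixed by the runner-up's bid, deviating from your value can only change a good outcome into a bad one — never the reverse.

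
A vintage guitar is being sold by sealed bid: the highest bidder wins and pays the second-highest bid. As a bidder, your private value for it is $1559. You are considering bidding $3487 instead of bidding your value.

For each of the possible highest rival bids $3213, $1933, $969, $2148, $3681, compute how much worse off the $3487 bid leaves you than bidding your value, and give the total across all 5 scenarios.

The deviation costs you only when the competing bid falls strictly between $1559 and $3487; elsewhere both bids give the same outcome.
$3213: truthful payoff $0, deviation payoff −$1654 → loss $1654.
$1933: truthful payoff $0, deviation payoff −$374 → loss $374.
$969: outcomes coincide → loss $0.
$2148: truthful payoff $0, deviation payoff −$589 → loss $589.
$3681: outcomes coincide → loss $0.
Total loss = $1654 + $374 + $589 = $2617.

$2617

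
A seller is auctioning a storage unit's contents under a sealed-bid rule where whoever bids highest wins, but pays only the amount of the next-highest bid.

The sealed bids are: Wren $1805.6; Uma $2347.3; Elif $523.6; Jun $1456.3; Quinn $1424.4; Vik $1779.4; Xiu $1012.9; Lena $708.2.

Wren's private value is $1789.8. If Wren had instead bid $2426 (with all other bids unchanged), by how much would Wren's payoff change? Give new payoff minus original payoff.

The highest bid among the other bidders is $2347.3; Wren's bid doesn't change that.
Original bid $1805.6: Wren is not highest (top rival bid is $2347.3); payoff $0.
Alternative bid $2426: Wren is highest, pays the top rival bid $2347.3; payoff $1789.8 − $2347.3 = −$557.5.
Change in payoff = −$557.5 − ($0) = −$557.5.

−$557.5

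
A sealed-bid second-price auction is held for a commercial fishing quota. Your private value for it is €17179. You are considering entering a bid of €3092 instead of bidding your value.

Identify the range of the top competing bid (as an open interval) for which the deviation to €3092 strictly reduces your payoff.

If the competing bid is below €3092, both bids win at the same price — no difference.
If it is above €17179, both bids lose — no difference.
If it lies strictly between €3092 and €17179, bidding your value wins at a price below your value (positive payoff) while bidding €3092 loses (payoff 0).
So the deviation strictly hurts on the open interval (€3092, €17179).
Because the price is fixed by the runner-up's bid, deviating from your value can only change a good outcome into a bad one — never the reverse.

(€3092, €17179)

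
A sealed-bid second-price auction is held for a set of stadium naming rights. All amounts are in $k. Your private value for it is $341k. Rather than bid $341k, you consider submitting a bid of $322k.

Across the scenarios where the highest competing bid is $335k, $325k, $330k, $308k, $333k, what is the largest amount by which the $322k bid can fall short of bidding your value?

$335k: truthful gives $6k, deviation gives $0k → loss $6k.
$325k: truthful gives $16k, deviation gives $0k → loss $16k.
$330k: truthful gives $11k, deviation gives $0k → loss $11k.
$308k: same outcome either way → loss $0k.
$333k: truthful gives $8k, deviation gives $0k → loss $8k.
Maximum loss: $16k.

$16k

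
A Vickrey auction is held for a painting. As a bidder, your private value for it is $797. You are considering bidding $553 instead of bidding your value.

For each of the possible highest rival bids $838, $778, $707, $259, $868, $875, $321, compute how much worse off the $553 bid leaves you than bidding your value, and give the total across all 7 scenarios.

The deviation costs you only when the competing bid falls strictly between $553 and $797; elsewhere both bids give the same outcome.
$838: outcomes coincide → loss $0.
$778: truthful payoff $19, deviation payoff $0 → loss $19.
$707: truthful payoff $90, deviation payoff $0 → loss $90.
$259: outcomes coincide → loss $0.
$868: outcomes coincide → loss $0.
$875: outcomes coincide → loss $0.
$321: outcomes coincide → loss $0.
Total loss = $19 + $90 = $109.

$109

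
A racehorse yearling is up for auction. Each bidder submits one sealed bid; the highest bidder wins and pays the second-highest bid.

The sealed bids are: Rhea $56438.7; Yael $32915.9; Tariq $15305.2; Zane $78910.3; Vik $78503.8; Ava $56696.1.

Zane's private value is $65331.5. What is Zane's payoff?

Highest bid: Zane at $78910.3, so Zane wins.
Second-highest bid: Vik at $78503.8 — that is the price the winner pays.
Zane's payoff = value − price = $65331.5 − $78503.8 = −$13172.3.

−$13172.3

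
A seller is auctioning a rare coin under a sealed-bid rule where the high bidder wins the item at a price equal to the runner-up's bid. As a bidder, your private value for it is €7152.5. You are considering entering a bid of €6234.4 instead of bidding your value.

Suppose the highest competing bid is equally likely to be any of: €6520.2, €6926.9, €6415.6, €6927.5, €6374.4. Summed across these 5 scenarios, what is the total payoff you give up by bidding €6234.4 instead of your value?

The deviation costs you only when the competing bid falls strictly between €6234.4 and €7152.5; elsewhere both bids give the same outcome.
€6520.2: truthful payoff €632.3, deviation payoff €0 → loss €632.3.
€6926.9: truthful payoff €225.6, deviation payoff €0 → loss €225.6.
€6415.6: truthful payoff €736.9, deviation payoff €0 → loss €736.9.
€6927.5: truthful payoff €225, deviation payoff €0 → loss €225.
€6374.4: truthful payoff €778.1, deviation payoff €0 → loss €778.1.
Total loss = €632.3 + €225.6 + €736.9 + €225 + €778.1 = €2597.9.
Truthful bidding weakly dominates here: raising your bid can only win items priced above your value, and lowering it can only forfeit items priced below.

€2597.9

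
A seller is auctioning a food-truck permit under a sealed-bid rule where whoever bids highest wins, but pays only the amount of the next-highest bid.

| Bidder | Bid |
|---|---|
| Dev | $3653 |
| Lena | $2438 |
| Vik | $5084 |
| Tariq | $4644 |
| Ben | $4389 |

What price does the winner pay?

Highest bid: Vik at $5084, so Vik wins.
Second-highest bid: Tariq at $4644 — that is the price the winner pays.

$4644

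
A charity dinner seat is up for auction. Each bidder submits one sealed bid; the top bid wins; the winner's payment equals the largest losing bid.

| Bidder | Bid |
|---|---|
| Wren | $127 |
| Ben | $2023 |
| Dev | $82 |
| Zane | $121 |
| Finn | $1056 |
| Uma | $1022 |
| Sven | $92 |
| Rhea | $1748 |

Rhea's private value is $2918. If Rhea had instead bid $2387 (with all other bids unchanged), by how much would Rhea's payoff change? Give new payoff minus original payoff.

The highest bid among the other bidders is $2023; Rhea's bid doesn't change that.
Original bid $1748: Rhea is not highest (top rival bid is $2023); payoff $0.
Alternative bid $2387: Rhea is highest, pays the top rival bid $2023; payoff $2918 − $2023 = $895.
Change in payoff = $895 − ($0) = $895.

$895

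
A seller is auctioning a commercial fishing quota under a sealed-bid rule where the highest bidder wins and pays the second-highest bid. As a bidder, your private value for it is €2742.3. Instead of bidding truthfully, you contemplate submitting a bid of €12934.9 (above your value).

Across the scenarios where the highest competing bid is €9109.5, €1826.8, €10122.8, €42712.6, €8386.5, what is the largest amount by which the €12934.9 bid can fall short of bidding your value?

€9109.5: truthful gives €0, deviation gives −€6367.2 → loss €6367.2.
€1826.8: same outcome either way → loss €0.
€10122.8: truthful gives €0, deviation gives −€7380.5 → loss €7380.5.
€42712.6: same outcome either way → loss €0.
€8386.5: truthful gives €0, deviation gives −€5644.2 → loss €5644.2.
Maximum loss: €7380.5.

€7380.5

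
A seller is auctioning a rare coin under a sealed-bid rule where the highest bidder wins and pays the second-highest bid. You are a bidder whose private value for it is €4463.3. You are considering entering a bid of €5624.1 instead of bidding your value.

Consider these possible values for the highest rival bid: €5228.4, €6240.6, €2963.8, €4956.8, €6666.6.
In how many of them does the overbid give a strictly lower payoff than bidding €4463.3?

2

The deviation hurts exactly when the highest competing bid lies strictly between €4463.3 and €5624.1 — overbidding then wins at a price above your value.
€5228.4: inside the interval → strictly worse (loss €765.1).
€6240.6: above both → same outcome either way.
€2963.8: below both → same outcome either way.
€4956.8: inside the interval → strictly worse (loss €493.5).
€6666.6: above both → same outcome either way.
Count: 2.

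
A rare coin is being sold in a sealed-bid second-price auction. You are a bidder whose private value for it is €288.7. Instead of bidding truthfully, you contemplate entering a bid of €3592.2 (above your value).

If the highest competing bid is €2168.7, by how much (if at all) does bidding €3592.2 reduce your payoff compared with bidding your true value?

Bidding your value €288.7: you lose (since €288.7 < €2168.7). Payoff €0.
Bidding €3592.2: you win and pay €2168.7. Payoff €288.7 − €2168.7 = −€1880.
The competing bid €2168.7 lies between your value and your inflated bid, so overbidding wins an item priced above your value.
Loss from deviating = €0 − (−€1880) = €1880.

€1880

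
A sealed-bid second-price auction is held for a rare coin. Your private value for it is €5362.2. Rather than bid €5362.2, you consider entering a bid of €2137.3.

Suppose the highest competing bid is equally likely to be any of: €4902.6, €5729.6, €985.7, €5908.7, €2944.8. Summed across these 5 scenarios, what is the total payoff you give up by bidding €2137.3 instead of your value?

The deviation costs you only when the competing bid falls strictly between €2137.3 and €5362.2; elsewhere both bids give the same outcome.
€4902.6: truthful payoff €459.6, deviation payoff €0 → loss €459.6.
€5729.6: outcomes coincide → loss €0.
€985.7: outcomes coincide → loss €0.
€5908.7: outcomes coincide → loss €0.
€2944.8: truthful payoff €2417.4, deviation payoff €0 → loss €2417.4.
Total loss = €459.6 + €2417.4 = €2877.

€2877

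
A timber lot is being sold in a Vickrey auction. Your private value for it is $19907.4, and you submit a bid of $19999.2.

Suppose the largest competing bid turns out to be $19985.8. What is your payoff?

Your bid $19999.2 exceeds the highest competing bid $19985.8, so you win.
In a second-price auction the winner pays the second-highest bid, $19985.8.
Payoff = value − price = $19907.4 − $19985.8 = −$78.4.

−$78.4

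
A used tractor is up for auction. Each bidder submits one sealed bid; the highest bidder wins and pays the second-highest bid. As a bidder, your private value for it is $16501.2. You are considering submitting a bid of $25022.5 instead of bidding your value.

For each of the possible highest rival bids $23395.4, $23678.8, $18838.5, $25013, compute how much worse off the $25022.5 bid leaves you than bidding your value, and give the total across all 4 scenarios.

$24920.9

The deviation costs you only when the competing bid falls strictly between $16501.2 and $25022.5; elsewhere both bids give the same outcome.
$23395.4: truthful payoff $0, deviation payoff −$6894.2 → loss $6894.2.
$23678.8: truthful payoff $0, deviation payoff −$7177.6 → loss $7177.6.
$18838.5: truthful payoff $0, deviation payoff −$2337.3 → loss $2337.3.
$25013: truthful payoff $0, deviation payoff −$8511.8 → loss $8511.8.
Total loss = $6894.2 + $7177.6 + $2337.3 + $8511.8 = $24920.9.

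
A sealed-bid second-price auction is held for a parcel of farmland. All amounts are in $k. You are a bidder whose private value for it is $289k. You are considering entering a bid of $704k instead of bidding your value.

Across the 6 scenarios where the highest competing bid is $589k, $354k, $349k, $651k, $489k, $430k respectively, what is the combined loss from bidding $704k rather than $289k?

$1128k

The deviation costs you only when the competing bid falls strictly between $289k and $704k; elsewhere both bids give the same outcome.
$589k: truthful payoff $0k, deviation payoff −$300k → loss $300k.
$354k: truthful payoff $0k, deviation payoff −$65k → loss $65k.
$349k: truthful payoff $0k, deviation payoff −$60k → loss $60k.
$651k: truthful payoff $0k, deviation payoff −$362k → loss $362k.
$489k: truthful payoff $0k, deviation payoff −$200k → loss $200k.
$430k: truthful payoff $0k, deviation payoff −$141k → loss $141k.
Total loss = $300k + $65k + $60k + $362k + $200k + $141k = $1128k.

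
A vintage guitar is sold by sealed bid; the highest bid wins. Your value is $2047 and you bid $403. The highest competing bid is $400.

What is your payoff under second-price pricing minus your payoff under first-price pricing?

You have the highest bid, so you win under either rule.
Second-price: pay $400 → payoff $1647.
First-price: pay your own bid $403 → payoff $1644.
Difference = $1647 − ($1644) = $3.

$3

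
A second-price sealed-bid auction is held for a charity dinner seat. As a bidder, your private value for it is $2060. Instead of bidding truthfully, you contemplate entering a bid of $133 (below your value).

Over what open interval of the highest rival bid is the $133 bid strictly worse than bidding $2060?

($133, $2060)

If the competing bid is below $133, both bids win at the same price — no difference.
If it is above $2060, both bids lose — no difference.
If it lies strictly between $133 and $2060, bidding your value wins at a price below your value (positive payoff) while bidding $133 loses (payoff 0).
So the deviation strictly hurts on the open interval ($133, $2060).
Because the price is fixed by the runner-up's bid, deviating from your value can only change a good outcome into a bad one — never the reverse.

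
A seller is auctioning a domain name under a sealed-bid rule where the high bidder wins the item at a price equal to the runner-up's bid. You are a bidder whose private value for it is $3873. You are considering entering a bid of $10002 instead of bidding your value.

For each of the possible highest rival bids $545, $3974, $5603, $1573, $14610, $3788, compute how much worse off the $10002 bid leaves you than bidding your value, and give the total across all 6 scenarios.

$1831

The deviation costs you only when the competing bid falls strictly between $3873 and $10002; elsewhere both bids give the same outcome.
$545: outcomes coincide → loss $0.
$3974: truthful payoff $0, deviation payoff −$101 → loss $101.
$5603: truthful payoff $0, deviation payoff −$1730 → loss $1730.
$1573: outcomes coincide → loss $0.
$14610: outcomes coincide → loss $0.
$3788: outcomes coincide → loss $0.
Total loss = $101 + $1730 = $1831.
Because the price is fixed by the runner-up's bid, deviating from your value can only change a good outcome into a bad one — never the reverse.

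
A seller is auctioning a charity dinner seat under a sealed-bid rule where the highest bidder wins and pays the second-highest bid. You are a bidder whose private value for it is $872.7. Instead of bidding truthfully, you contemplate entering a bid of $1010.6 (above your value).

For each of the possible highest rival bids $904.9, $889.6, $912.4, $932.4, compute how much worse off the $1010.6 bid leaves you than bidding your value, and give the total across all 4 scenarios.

$148.5

The deviation costs you only when the competing bid falls strictly between $872.7 and $1010.6; elsewhere both bids give the same outcome.
$904.9: truthful payoff $0, deviation payoff −$32.2 → loss $32.2.
$889.6: truthful payoff $0, deviation payoff −$16.9 → loss $16.9.
$912.4: truthful payoff $0, deviation payoff −$39.7 → loss $39.7.
$932.4: truthful payoff $0, deviation payoff −$59.7 → loss $59.7.
Total loss = $32.2 + $16.9 + $39.7 + $59.7 = $148.5.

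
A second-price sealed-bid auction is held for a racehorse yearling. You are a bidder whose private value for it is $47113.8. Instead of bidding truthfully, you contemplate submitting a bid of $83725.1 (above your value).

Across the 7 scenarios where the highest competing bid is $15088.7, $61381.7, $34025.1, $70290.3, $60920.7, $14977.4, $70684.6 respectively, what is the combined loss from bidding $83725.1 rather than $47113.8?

The deviation costs you only when the competing bid falls strictly between $47113.8 and $83725.1; elsewhere both bids give the same outcome.
$15088.7: outcomes coincide → loss $0.
$61381.7: truthful payoff $0, deviation payoff −$14267.9 → loss $14267.9.
$34025.1: outcomes coincide → loss $0.
$70290.3: truthful payoff $0, deviation payoff −$23176.5 → loss $23176.5.
$60920.7: truthful payoff $0, deviation payoff −$13806.9 → loss $13806.9.
$14977.4: outcomes coincide → loss $0.
$70684.6: truthful payoff $0, deviation payoff −$23570.8 → loss $23570.8.
Total loss = $14267.9 + $23176.5 + $13806.9 + $23570.8 = $74822.1.

$74822.1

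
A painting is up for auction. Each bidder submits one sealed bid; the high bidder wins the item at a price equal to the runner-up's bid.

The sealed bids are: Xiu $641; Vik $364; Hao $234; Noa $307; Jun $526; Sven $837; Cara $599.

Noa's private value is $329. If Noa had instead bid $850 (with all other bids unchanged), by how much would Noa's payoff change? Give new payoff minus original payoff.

The highest bid among the other bidders is $837; Noa's bid doesn't change that.
Original bid $307: Noa is not highest (top rival bid is $837); payoff $0.
Alternative bid $850: Noa is highest, pays the top rival bid $837; payoff $329 − $837 = −$508.
Change in payoff = −$508 − ($0) = −$508.

−$508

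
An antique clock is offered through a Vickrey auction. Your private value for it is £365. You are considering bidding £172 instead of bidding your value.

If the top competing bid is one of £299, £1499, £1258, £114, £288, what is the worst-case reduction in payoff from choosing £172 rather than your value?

£299: truthful gives £66, deviation gives £0 → loss £66.
£1499: same outcome either way → loss £0.
£1258: same outcome either way → loss £0.
£114: same outcome either way → loss £0.
£288: truthful gives £77, deviation gives £0 → loss £77.
Maximum loss: £77.

£77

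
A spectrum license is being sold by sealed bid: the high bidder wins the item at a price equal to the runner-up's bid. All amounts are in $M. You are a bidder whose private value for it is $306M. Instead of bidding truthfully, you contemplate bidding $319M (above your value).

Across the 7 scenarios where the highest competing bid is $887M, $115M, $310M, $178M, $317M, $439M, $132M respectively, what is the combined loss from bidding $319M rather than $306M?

$15M

The deviation costs you only when the competing bid falls strictly between $306M and $319M; elsewhere both bids give the same outcome.
$887M: outcomes coincide → loss $0M.
$115M: outcomes coincide → loss $0M.
$310M: truthful payoff $0M, deviation payoff −$4M → loss $4M.
$178M: outcomes coincide → loss $0M.
$317M: truthful payoff $0M, deviation payoff −$11M → loss $11M.
$439M: outcomes coincide → loss $0M.
$132M: outcomes coincide → loss $0M.
Total loss = $4M + $11M = $15M.
Truthful bidding weakly dominates here: raising your bid can only win items priced above your value, and lowering it can only forfeit items priced below.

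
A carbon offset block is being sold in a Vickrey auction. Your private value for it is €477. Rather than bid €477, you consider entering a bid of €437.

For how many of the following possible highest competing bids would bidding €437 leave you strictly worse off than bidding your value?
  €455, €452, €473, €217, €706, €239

3

The deviation hurts exactly when the highest competing bid lies strictly between €437 and €477 — underbidding then forfeits a profitable win.
€455: inside the interval → strictly worse (loss €22).
€452: inside the interval → strictly worse (loss €25).
€473: inside the interval → strictly worse (loss €4).
€217: below both → same outcome either way.
€706: above both → same outcome either way.
€239: below both → same outcome either way.
Count: 3.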